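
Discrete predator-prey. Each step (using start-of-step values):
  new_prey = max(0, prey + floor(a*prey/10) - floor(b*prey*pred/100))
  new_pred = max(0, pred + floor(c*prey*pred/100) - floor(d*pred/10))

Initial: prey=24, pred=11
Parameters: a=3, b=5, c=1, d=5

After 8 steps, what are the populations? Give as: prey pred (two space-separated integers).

Step 1: prey: 24+7-13=18; pred: 11+2-5=8
Step 2: prey: 18+5-7=16; pred: 8+1-4=5
Step 3: prey: 16+4-4=16; pred: 5+0-2=3
Step 4: prey: 16+4-2=18; pred: 3+0-1=2
Step 5: prey: 18+5-1=22; pred: 2+0-1=1
Step 6: prey: 22+6-1=27; pred: 1+0-0=1
Step 7: prey: 27+8-1=34; pred: 1+0-0=1
Step 8: prey: 34+10-1=43; pred: 1+0-0=1

Answer: 43 1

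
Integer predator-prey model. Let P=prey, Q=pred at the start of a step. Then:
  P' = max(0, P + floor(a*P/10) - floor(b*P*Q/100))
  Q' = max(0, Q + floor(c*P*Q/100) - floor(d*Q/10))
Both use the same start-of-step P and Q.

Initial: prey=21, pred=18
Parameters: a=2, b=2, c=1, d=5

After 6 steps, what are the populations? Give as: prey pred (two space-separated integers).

Answer: 27 1

Derivation:
Step 1: prey: 21+4-7=18; pred: 18+3-9=12
Step 2: prey: 18+3-4=17; pred: 12+2-6=8
Step 3: prey: 17+3-2=18; pred: 8+1-4=5
Step 4: prey: 18+3-1=20; pred: 5+0-2=3
Step 5: prey: 20+4-1=23; pred: 3+0-1=2
Step 6: prey: 23+4-0=27; pred: 2+0-1=1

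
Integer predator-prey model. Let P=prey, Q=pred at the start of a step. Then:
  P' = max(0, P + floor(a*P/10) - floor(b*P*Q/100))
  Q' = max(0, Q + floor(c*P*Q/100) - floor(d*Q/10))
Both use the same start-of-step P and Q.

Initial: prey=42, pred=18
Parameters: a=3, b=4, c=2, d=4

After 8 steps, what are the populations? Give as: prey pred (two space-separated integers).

Answer: 1 2

Derivation:
Step 1: prey: 42+12-30=24; pred: 18+15-7=26
Step 2: prey: 24+7-24=7; pred: 26+12-10=28
Step 3: prey: 7+2-7=2; pred: 28+3-11=20
Step 4: prey: 2+0-1=1; pred: 20+0-8=12
Step 5: prey: 1+0-0=1; pred: 12+0-4=8
Step 6: prey: 1+0-0=1; pred: 8+0-3=5
Step 7: prey: 1+0-0=1; pred: 5+0-2=3
Step 8: prey: 1+0-0=1; pred: 3+0-1=2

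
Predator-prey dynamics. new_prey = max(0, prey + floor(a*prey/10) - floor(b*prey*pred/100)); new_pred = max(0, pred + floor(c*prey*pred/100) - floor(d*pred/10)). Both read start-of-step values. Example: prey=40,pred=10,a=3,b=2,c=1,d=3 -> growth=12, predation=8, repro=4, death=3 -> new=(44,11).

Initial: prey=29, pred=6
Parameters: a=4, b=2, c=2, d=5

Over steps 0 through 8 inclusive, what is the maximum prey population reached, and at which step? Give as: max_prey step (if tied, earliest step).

Step 1: prey: 29+11-3=37; pred: 6+3-3=6
Step 2: prey: 37+14-4=47; pred: 6+4-3=7
Step 3: prey: 47+18-6=59; pred: 7+6-3=10
Step 4: prey: 59+23-11=71; pred: 10+11-5=16
Step 5: prey: 71+28-22=77; pred: 16+22-8=30
Step 6: prey: 77+30-46=61; pred: 30+46-15=61
Step 7: prey: 61+24-74=11; pred: 61+74-30=105
Step 8: prey: 11+4-23=0; pred: 105+23-52=76
Max prey = 77 at step 5

Answer: 77 5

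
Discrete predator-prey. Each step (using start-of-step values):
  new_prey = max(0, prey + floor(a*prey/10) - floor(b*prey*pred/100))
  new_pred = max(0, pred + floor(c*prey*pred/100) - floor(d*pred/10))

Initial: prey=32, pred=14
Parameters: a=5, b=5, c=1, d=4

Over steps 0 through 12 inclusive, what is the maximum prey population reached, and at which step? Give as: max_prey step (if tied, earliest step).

Answer: 114 12

Derivation:
Step 1: prey: 32+16-22=26; pred: 14+4-5=13
Step 2: prey: 26+13-16=23; pred: 13+3-5=11
Step 3: prey: 23+11-12=22; pred: 11+2-4=9
Step 4: prey: 22+11-9=24; pred: 9+1-3=7
Step 5: prey: 24+12-8=28; pred: 7+1-2=6
Step 6: prey: 28+14-8=34; pred: 6+1-2=5
Step 7: prey: 34+17-8=43; pred: 5+1-2=4
Step 8: prey: 43+21-8=56; pred: 4+1-1=4
Step 9: prey: 56+28-11=73; pred: 4+2-1=5
Step 10: prey: 73+36-18=91; pred: 5+3-2=6
Step 11: prey: 91+45-27=109; pred: 6+5-2=9
Step 12: prey: 109+54-49=114; pred: 9+9-3=15
Max prey = 114 at step 12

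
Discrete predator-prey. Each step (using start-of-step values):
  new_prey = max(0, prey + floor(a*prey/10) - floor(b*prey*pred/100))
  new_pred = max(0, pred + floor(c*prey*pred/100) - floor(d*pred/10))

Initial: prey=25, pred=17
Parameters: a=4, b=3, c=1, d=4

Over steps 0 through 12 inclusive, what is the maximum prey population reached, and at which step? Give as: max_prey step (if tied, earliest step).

Step 1: prey: 25+10-12=23; pred: 17+4-6=15
Step 2: prey: 23+9-10=22; pred: 15+3-6=12
Step 3: prey: 22+8-7=23; pred: 12+2-4=10
Step 4: prey: 23+9-6=26; pred: 10+2-4=8
Step 5: prey: 26+10-6=30; pred: 8+2-3=7
Step 6: prey: 30+12-6=36; pred: 7+2-2=7
Step 7: prey: 36+14-7=43; pred: 7+2-2=7
Step 8: prey: 43+17-9=51; pred: 7+3-2=8
Step 9: prey: 51+20-12=59; pred: 8+4-3=9
Step 10: prey: 59+23-15=67; pred: 9+5-3=11
Step 11: prey: 67+26-22=71; pred: 11+7-4=14
Step 12: prey: 71+28-29=70; pred: 14+9-5=18
Max prey = 71 at step 11

Answer: 71 11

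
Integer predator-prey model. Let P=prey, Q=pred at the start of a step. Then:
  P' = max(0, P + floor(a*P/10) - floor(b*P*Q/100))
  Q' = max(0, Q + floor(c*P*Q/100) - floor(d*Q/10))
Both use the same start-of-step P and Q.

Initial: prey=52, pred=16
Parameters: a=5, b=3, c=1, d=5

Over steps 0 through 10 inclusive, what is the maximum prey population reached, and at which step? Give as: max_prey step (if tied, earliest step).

Step 1: prey: 52+26-24=54; pred: 16+8-8=16
Step 2: prey: 54+27-25=56; pred: 16+8-8=16
Step 3: prey: 56+28-26=58; pred: 16+8-8=16
Step 4: prey: 58+29-27=60; pred: 16+9-8=17
Step 5: prey: 60+30-30=60; pred: 17+10-8=19
Step 6: prey: 60+30-34=56; pred: 19+11-9=21
Step 7: prey: 56+28-35=49; pred: 21+11-10=22
Step 8: prey: 49+24-32=41; pred: 22+10-11=21
Step 9: prey: 41+20-25=36; pred: 21+8-10=19
Step 10: prey: 36+18-20=34; pred: 19+6-9=16
Max prey = 60 at step 4

Answer: 60 4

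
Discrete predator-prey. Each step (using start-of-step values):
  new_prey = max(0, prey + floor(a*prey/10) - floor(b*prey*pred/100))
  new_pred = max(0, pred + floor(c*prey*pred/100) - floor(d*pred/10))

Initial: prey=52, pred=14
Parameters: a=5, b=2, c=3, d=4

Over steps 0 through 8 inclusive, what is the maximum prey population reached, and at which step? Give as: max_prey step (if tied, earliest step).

Answer: 64 1

Derivation:
Step 1: prey: 52+26-14=64; pred: 14+21-5=30
Step 2: prey: 64+32-38=58; pred: 30+57-12=75
Step 3: prey: 58+29-87=0; pred: 75+130-30=175
Step 4: prey: 0+0-0=0; pred: 175+0-70=105
Step 5: prey: 0+0-0=0; pred: 105+0-42=63
Step 6: prey: 0+0-0=0; pred: 63+0-25=38
Step 7: prey: 0+0-0=0; pred: 38+0-15=23
Step 8: prey: 0+0-0=0; pred: 23+0-9=14
Max prey = 64 at step 1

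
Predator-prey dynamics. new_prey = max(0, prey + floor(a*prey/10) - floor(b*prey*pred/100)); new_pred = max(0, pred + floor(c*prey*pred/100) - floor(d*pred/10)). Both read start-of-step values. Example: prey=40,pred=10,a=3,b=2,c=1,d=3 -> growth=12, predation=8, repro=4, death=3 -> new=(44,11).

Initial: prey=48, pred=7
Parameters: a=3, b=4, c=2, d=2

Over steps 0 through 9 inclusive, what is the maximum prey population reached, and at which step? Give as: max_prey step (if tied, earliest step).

Step 1: prey: 48+14-13=49; pred: 7+6-1=12
Step 2: prey: 49+14-23=40; pred: 12+11-2=21
Step 3: prey: 40+12-33=19; pred: 21+16-4=33
Step 4: prey: 19+5-25=0; pred: 33+12-6=39
Step 5: prey: 0+0-0=0; pred: 39+0-7=32
Step 6: prey: 0+0-0=0; pred: 32+0-6=26
Step 7: prey: 0+0-0=0; pred: 26+0-5=21
Step 8: prey: 0+0-0=0; pred: 21+0-4=17
Step 9: prey: 0+0-0=0; pred: 17+0-3=14
Max prey = 49 at step 1

Answer: 49 1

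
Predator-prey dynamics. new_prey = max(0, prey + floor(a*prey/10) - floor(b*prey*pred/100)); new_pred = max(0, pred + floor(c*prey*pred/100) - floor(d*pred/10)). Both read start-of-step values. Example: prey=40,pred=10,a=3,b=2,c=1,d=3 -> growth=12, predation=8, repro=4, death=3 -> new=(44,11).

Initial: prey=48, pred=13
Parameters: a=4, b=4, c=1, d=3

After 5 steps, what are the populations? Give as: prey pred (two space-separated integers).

Step 1: prey: 48+19-24=43; pred: 13+6-3=16
Step 2: prey: 43+17-27=33; pred: 16+6-4=18
Step 3: prey: 33+13-23=23; pred: 18+5-5=18
Step 4: prey: 23+9-16=16; pred: 18+4-5=17
Step 5: prey: 16+6-10=12; pred: 17+2-5=14

Answer: 12 14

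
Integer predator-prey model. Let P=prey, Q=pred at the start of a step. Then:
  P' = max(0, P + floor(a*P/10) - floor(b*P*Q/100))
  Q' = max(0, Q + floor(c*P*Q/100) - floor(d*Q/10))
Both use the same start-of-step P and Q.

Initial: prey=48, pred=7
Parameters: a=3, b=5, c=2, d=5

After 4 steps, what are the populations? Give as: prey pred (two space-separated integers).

Step 1: prey: 48+14-16=46; pred: 7+6-3=10
Step 2: prey: 46+13-23=36; pred: 10+9-5=14
Step 3: prey: 36+10-25=21; pred: 14+10-7=17
Step 4: prey: 21+6-17=10; pred: 17+7-8=16

Answer: 10 16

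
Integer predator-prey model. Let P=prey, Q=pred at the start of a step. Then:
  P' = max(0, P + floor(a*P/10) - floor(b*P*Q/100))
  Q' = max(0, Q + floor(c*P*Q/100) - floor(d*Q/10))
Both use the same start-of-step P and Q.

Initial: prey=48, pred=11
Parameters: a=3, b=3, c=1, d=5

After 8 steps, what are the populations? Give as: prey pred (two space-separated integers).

Step 1: prey: 48+14-15=47; pred: 11+5-5=11
Step 2: prey: 47+14-15=46; pred: 11+5-5=11
Step 3: prey: 46+13-15=44; pred: 11+5-5=11
Step 4: prey: 44+13-14=43; pred: 11+4-5=10
Step 5: prey: 43+12-12=43; pred: 10+4-5=9
Step 6: prey: 43+12-11=44; pred: 9+3-4=8
Step 7: prey: 44+13-10=47; pred: 8+3-4=7
Step 8: prey: 47+14-9=52; pred: 7+3-3=7

Answer: 52 7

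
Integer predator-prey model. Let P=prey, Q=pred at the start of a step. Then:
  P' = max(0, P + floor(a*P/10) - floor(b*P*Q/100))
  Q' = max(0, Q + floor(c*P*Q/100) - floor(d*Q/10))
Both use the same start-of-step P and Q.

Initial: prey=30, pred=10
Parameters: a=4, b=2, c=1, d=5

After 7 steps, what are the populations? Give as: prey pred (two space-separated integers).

Step 1: prey: 30+12-6=36; pred: 10+3-5=8
Step 2: prey: 36+14-5=45; pred: 8+2-4=6
Step 3: prey: 45+18-5=58; pred: 6+2-3=5
Step 4: prey: 58+23-5=76; pred: 5+2-2=5
Step 5: prey: 76+30-7=99; pred: 5+3-2=6
Step 6: prey: 99+39-11=127; pred: 6+5-3=8
Step 7: prey: 127+50-20=157; pred: 8+10-4=14

Answer: 157 14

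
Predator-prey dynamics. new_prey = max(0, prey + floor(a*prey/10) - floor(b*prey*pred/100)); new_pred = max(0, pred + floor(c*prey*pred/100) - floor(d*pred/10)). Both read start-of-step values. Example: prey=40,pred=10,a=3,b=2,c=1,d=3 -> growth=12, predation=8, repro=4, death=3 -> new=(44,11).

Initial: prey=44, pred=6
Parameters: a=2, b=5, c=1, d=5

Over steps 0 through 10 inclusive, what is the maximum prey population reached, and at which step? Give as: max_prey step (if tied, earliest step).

Step 1: prey: 44+8-13=39; pred: 6+2-3=5
Step 2: prey: 39+7-9=37; pred: 5+1-2=4
Step 3: prey: 37+7-7=37; pred: 4+1-2=3
Step 4: prey: 37+7-5=39; pred: 3+1-1=3
Step 5: prey: 39+7-5=41; pred: 3+1-1=3
Step 6: prey: 41+8-6=43; pred: 3+1-1=3
Step 7: prey: 43+8-6=45; pred: 3+1-1=3
Step 8: prey: 45+9-6=48; pred: 3+1-1=3
Step 9: prey: 48+9-7=50; pred: 3+1-1=3
Step 10: prey: 50+10-7=53; pred: 3+1-1=3
Max prey = 53 at step 10

Answer: 53 10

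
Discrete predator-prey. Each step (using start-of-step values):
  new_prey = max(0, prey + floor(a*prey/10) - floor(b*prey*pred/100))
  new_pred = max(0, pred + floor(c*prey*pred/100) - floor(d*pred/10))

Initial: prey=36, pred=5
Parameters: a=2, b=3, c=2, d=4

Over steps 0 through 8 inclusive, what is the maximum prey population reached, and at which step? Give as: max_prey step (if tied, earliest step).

Step 1: prey: 36+7-5=38; pred: 5+3-2=6
Step 2: prey: 38+7-6=39; pred: 6+4-2=8
Step 3: prey: 39+7-9=37; pred: 8+6-3=11
Step 4: prey: 37+7-12=32; pred: 11+8-4=15
Step 5: prey: 32+6-14=24; pred: 15+9-6=18
Step 6: prey: 24+4-12=16; pred: 18+8-7=19
Step 7: prey: 16+3-9=10; pred: 19+6-7=18
Step 8: prey: 10+2-5=7; pred: 18+3-7=14
Max prey = 39 at step 2

Answer: 39 2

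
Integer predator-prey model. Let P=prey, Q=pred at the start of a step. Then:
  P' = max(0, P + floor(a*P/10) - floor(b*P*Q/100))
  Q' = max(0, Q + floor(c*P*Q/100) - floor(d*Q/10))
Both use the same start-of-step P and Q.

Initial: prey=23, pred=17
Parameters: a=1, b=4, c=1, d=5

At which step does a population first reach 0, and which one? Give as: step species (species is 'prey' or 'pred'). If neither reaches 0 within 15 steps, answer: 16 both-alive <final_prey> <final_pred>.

Step 1: prey: 23+2-15=10; pred: 17+3-8=12
Step 2: prey: 10+1-4=7; pred: 12+1-6=7
Step 3: prey: 7+0-1=6; pred: 7+0-3=4
Step 4: prey: 6+0-0=6; pred: 4+0-2=2
Step 5: prey: 6+0-0=6; pred: 2+0-1=1
Step 6: prey: 6+0-0=6; pred: 1+0-0=1
Steps 7-15: state stable at prey=6, pred=1 (no change)
No extinction within 15 steps

Answer: 16 both-alive 6 1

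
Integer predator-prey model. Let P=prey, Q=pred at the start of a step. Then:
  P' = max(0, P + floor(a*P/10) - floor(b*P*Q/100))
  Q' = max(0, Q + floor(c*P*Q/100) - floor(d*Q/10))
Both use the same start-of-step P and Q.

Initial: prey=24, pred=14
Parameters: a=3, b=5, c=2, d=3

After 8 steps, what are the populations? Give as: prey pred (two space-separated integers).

Step 1: prey: 24+7-16=15; pred: 14+6-4=16
Step 2: prey: 15+4-12=7; pred: 16+4-4=16
Step 3: prey: 7+2-5=4; pred: 16+2-4=14
Step 4: prey: 4+1-2=3; pred: 14+1-4=11
Step 5: prey: 3+0-1=2; pred: 11+0-3=8
Step 6: prey: 2+0-0=2; pred: 8+0-2=6
Step 7: prey: 2+0-0=2; pred: 6+0-1=5
Step 8: prey: 2+0-0=2; pred: 5+0-1=4

Answer: 2 4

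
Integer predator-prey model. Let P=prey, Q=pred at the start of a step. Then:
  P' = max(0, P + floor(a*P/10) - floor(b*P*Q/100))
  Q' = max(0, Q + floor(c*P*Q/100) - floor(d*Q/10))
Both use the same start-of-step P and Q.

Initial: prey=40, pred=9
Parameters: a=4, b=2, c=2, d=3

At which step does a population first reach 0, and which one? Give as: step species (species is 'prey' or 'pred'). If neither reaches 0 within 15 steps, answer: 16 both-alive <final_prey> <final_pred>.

Step 1: prey: 40+16-7=49; pred: 9+7-2=14
Step 2: prey: 49+19-13=55; pred: 14+13-4=23
Step 3: prey: 55+22-25=52; pred: 23+25-6=42
Step 4: prey: 52+20-43=29; pred: 42+43-12=73
Step 5: prey: 29+11-42=0; pred: 73+42-21=94
First extinction: prey at step 5

Answer: 5 prey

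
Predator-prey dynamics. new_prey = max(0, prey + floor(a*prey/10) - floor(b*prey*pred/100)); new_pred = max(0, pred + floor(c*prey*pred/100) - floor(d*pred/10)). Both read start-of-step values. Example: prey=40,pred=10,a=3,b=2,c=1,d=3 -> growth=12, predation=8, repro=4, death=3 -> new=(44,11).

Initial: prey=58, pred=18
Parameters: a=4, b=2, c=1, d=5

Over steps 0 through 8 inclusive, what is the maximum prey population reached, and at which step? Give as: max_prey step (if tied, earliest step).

Answer: 62 2

Derivation:
Step 1: prey: 58+23-20=61; pred: 18+10-9=19
Step 2: prey: 61+24-23=62; pred: 19+11-9=21
Step 3: prey: 62+24-26=60; pred: 21+13-10=24
Step 4: prey: 60+24-28=56; pred: 24+14-12=26
Step 5: prey: 56+22-29=49; pred: 26+14-13=27
Step 6: prey: 49+19-26=42; pred: 27+13-13=27
Step 7: prey: 42+16-22=36; pred: 27+11-13=25
Step 8: prey: 36+14-18=32; pred: 25+9-12=22
Max prey = 62 at step 2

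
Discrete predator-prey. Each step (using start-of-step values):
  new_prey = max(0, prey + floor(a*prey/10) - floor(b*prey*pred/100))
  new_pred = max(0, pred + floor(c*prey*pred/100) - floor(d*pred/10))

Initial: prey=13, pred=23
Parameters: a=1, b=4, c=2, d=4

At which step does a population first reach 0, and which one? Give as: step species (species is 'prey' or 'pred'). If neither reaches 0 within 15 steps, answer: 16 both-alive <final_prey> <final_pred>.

Answer: 16 both-alive 1 2

Derivation:
Step 1: prey: 13+1-11=3; pred: 23+5-9=19
Step 2: prey: 3+0-2=1; pred: 19+1-7=13
Step 3: prey: 1+0-0=1; pred: 13+0-5=8
Step 4: prey: 1+0-0=1; pred: 8+0-3=5
Step 5: prey: 1+0-0=1; pred: 5+0-2=3
Step 6: prey: 1+0-0=1; pred: 3+0-1=2
Step 7: prey: 1+0-0=1; pred: 2+0-0=2
Steps 8-15: state stable at prey=1, pred=2 (no change)
No extinction within 15 steps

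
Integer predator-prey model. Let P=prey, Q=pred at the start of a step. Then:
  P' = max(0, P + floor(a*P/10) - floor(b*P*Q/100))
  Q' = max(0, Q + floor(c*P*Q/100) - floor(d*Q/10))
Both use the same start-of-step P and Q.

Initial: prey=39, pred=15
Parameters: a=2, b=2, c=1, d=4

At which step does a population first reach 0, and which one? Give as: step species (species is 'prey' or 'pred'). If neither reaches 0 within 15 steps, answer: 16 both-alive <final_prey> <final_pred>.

Step 1: prey: 39+7-11=35; pred: 15+5-6=14
Step 2: prey: 35+7-9=33; pred: 14+4-5=13
Step 3: prey: 33+6-8=31; pred: 13+4-5=12
Step 4: prey: 31+6-7=30; pred: 12+3-4=11
Step 5: prey: 30+6-6=30; pred: 11+3-4=10
Step 6: prey: 30+6-6=30; pred: 10+3-4=9
Step 7: prey: 30+6-5=31; pred: 9+2-3=8
Step 8: prey: 31+6-4=33; pred: 8+2-3=7
Step 9: prey: 33+6-4=35; pred: 7+2-2=7
Step 10: prey: 35+7-4=38; pred: 7+2-2=7
Step 11: prey: 38+7-5=40; pred: 7+2-2=7
Step 12: prey: 40+8-5=43; pred: 7+2-2=7
Step 13: prey: 43+8-6=45; pred: 7+3-2=8
Step 14: prey: 45+9-7=47; pred: 8+3-3=8
Step 15: prey: 47+9-7=49; pred: 8+3-3=8
No extinction within 15 steps

Answer: 16 both-alive 49 8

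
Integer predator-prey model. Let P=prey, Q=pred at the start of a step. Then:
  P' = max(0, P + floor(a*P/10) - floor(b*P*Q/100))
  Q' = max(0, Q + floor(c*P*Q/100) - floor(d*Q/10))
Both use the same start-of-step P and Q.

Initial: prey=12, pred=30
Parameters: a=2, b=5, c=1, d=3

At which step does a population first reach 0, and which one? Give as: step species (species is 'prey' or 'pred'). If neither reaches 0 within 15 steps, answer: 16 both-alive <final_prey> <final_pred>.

Answer: 1 prey

Derivation:
Step 1: prey: 12+2-18=0; pred: 30+3-9=24
First extinction: prey at step 1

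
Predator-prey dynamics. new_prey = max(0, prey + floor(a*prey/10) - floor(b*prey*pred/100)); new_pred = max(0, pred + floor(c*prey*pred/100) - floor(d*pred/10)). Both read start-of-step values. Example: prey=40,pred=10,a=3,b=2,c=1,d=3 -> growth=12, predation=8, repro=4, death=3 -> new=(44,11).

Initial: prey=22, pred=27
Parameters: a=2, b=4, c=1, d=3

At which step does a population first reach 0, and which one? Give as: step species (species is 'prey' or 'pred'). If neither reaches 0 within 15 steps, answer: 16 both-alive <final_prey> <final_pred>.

Answer: 16 both-alive 1 3

Derivation:
Step 1: prey: 22+4-23=3; pred: 27+5-8=24
Step 2: prey: 3+0-2=1; pred: 24+0-7=17
Step 3: prey: 1+0-0=1; pred: 17+0-5=12
Step 4: prey: 1+0-0=1; pred: 12+0-3=9
Step 5: prey: 1+0-0=1; pred: 9+0-2=7
Step 6: prey: 1+0-0=1; pred: 7+0-2=5
Step 7: prey: 1+0-0=1; pred: 5+0-1=4
Step 8: prey: 1+0-0=1; pred: 4+0-1=3
Step 9: prey: 1+0-0=1; pred: 3+0-0=3
Steps 10-15: state stable at prey=1, pred=3 (no change)
No extinction within 15 steps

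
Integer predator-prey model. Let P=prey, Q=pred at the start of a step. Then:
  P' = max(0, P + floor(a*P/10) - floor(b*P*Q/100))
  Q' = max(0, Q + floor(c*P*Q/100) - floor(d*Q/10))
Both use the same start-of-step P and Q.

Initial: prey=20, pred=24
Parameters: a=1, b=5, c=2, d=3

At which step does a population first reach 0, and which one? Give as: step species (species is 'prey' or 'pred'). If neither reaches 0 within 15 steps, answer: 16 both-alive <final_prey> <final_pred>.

Step 1: prey: 20+2-24=0; pred: 24+9-7=26
First extinction: prey at step 1

Answer: 1 prey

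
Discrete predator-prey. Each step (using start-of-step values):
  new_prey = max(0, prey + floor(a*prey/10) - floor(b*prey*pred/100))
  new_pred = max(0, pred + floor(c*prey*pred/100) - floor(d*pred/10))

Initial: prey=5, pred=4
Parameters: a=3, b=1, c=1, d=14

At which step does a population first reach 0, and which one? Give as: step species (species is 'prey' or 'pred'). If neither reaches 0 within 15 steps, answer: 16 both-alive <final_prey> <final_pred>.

Step 1: prey: 5+1-0=6; pred: 4+0-5=0
First extinction: pred at step 1

Answer: 1 pred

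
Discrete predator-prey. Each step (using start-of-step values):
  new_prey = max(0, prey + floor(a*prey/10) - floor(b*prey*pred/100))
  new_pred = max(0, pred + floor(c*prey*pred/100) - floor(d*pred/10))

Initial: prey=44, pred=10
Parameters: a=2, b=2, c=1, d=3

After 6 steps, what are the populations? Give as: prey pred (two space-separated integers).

Step 1: prey: 44+8-8=44; pred: 10+4-3=11
Step 2: prey: 44+8-9=43; pred: 11+4-3=12
Step 3: prey: 43+8-10=41; pred: 12+5-3=14
Step 4: prey: 41+8-11=38; pred: 14+5-4=15
Step 5: prey: 38+7-11=34; pred: 15+5-4=16
Step 6: prey: 34+6-10=30; pred: 16+5-4=17

Answer: 30 17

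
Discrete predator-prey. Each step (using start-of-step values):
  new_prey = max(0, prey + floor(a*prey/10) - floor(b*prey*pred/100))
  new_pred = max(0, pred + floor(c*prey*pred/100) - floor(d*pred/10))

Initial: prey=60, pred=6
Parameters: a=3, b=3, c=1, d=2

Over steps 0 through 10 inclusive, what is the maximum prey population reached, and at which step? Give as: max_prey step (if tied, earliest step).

Step 1: prey: 60+18-10=68; pred: 6+3-1=8
Step 2: prey: 68+20-16=72; pred: 8+5-1=12
Step 3: prey: 72+21-25=68; pred: 12+8-2=18
Step 4: prey: 68+20-36=52; pred: 18+12-3=27
Step 5: prey: 52+15-42=25; pred: 27+14-5=36
Step 6: prey: 25+7-27=5; pred: 36+9-7=38
Step 7: prey: 5+1-5=1; pred: 38+1-7=32
Step 8: prey: 1+0-0=1; pred: 32+0-6=26
Step 9: prey: 1+0-0=1; pred: 26+0-5=21
Step 10: prey: 1+0-0=1; pred: 21+0-4=17
Max prey = 72 at step 2

Answer: 72 2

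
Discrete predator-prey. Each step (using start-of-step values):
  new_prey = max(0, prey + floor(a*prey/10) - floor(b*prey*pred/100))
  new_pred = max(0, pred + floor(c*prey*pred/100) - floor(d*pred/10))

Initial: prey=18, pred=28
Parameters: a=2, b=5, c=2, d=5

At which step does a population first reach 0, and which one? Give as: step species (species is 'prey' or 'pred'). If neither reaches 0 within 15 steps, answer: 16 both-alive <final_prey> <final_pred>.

Step 1: prey: 18+3-25=0; pred: 28+10-14=24
First extinction: prey at step 1

Answer: 1 prey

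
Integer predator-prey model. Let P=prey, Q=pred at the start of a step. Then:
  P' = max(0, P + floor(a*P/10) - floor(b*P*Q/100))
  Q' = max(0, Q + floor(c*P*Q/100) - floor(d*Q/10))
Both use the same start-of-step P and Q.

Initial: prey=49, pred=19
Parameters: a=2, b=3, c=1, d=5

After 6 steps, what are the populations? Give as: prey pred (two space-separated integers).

Answer: 15 2

Derivation:
Step 1: prey: 49+9-27=31; pred: 19+9-9=19
Step 2: prey: 31+6-17=20; pred: 19+5-9=15
Step 3: prey: 20+4-9=15; pred: 15+3-7=11
Step 4: prey: 15+3-4=14; pred: 11+1-5=7
Step 5: prey: 14+2-2=14; pred: 7+0-3=4
Step 6: prey: 14+2-1=15; pred: 4+0-2=2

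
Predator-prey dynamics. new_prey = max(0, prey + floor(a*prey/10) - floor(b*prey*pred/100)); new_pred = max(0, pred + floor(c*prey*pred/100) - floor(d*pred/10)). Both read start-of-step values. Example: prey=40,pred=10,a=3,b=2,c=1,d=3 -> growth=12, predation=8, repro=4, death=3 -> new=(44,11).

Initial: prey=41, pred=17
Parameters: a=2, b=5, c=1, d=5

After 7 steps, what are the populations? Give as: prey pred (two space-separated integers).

Step 1: prey: 41+8-34=15; pred: 17+6-8=15
Step 2: prey: 15+3-11=7; pred: 15+2-7=10
Step 3: prey: 7+1-3=5; pred: 10+0-5=5
Step 4: prey: 5+1-1=5; pred: 5+0-2=3
Step 5: prey: 5+1-0=6; pred: 3+0-1=2
Step 6: prey: 6+1-0=7; pred: 2+0-1=1
Step 7: prey: 7+1-0=8; pred: 1+0-0=1

Answer: 8 1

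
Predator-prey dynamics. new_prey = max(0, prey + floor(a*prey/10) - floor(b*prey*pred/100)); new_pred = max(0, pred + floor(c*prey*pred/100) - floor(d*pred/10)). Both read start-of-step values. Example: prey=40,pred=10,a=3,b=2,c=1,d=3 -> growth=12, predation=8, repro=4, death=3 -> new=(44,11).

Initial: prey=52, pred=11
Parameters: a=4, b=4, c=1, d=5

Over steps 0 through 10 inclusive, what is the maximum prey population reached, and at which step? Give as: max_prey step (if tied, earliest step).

Step 1: prey: 52+20-22=50; pred: 11+5-5=11
Step 2: prey: 50+20-22=48; pred: 11+5-5=11
Step 3: prey: 48+19-21=46; pred: 11+5-5=11
Step 4: prey: 46+18-20=44; pred: 11+5-5=11
Step 5: prey: 44+17-19=42; pred: 11+4-5=10
Step 6: prey: 42+16-16=42; pred: 10+4-5=9
Step 7: prey: 42+16-15=43; pred: 9+3-4=8
Step 8: prey: 43+17-13=47; pred: 8+3-4=7
Step 9: prey: 47+18-13=52; pred: 7+3-3=7
Step 10: prey: 52+20-14=58; pred: 7+3-3=7
Max prey = 58 at step 10

Answer: 58 10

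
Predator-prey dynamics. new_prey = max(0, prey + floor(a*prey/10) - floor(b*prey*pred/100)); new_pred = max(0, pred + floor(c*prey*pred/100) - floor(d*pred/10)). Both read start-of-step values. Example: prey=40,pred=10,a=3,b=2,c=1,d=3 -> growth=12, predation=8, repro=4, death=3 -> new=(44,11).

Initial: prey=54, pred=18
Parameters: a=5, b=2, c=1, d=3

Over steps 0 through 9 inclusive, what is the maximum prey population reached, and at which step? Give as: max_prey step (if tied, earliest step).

Answer: 66 2

Derivation:
Step 1: prey: 54+27-19=62; pred: 18+9-5=22
Step 2: prey: 62+31-27=66; pred: 22+13-6=29
Step 3: prey: 66+33-38=61; pred: 29+19-8=40
Step 4: prey: 61+30-48=43; pred: 40+24-12=52
Step 5: prey: 43+21-44=20; pred: 52+22-15=59
Step 6: prey: 20+10-23=7; pred: 59+11-17=53
Step 7: prey: 7+3-7=3; pred: 53+3-15=41
Step 8: prey: 3+1-2=2; pred: 41+1-12=30
Step 9: prey: 2+1-1=2; pred: 30+0-9=21
Max prey = 66 at step 2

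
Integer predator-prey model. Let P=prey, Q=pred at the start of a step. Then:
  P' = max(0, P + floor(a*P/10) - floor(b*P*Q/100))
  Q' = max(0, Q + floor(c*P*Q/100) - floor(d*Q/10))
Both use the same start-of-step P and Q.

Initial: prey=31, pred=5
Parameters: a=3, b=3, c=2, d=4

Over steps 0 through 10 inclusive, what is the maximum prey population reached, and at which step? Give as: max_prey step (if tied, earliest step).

Step 1: prey: 31+9-4=36; pred: 5+3-2=6
Step 2: prey: 36+10-6=40; pred: 6+4-2=8
Step 3: prey: 40+12-9=43; pred: 8+6-3=11
Step 4: prey: 43+12-14=41; pred: 11+9-4=16
Step 5: prey: 41+12-19=34; pred: 16+13-6=23
Step 6: prey: 34+10-23=21; pred: 23+15-9=29
Step 7: prey: 21+6-18=9; pred: 29+12-11=30
Step 8: prey: 9+2-8=3; pred: 30+5-12=23
Step 9: prey: 3+0-2=1; pred: 23+1-9=15
Step 10: prey: 1+0-0=1; pred: 15+0-6=9
Max prey = 43 at step 3

Answer: 43 3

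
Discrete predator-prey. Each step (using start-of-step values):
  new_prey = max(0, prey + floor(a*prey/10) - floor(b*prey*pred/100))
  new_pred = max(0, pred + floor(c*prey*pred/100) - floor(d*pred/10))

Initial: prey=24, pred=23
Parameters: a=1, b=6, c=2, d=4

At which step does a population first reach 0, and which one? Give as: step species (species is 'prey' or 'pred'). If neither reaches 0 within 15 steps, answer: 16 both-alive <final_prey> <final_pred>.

Answer: 1 prey

Derivation:
Step 1: prey: 24+2-33=0; pred: 23+11-9=25
First extinction: prey at step 1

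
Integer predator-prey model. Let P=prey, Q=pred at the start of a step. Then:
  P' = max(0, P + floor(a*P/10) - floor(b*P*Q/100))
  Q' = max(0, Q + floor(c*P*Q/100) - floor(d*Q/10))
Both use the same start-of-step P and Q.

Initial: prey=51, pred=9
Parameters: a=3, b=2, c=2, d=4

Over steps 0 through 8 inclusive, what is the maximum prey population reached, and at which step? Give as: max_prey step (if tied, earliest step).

Answer: 57 1

Derivation:
Step 1: prey: 51+15-9=57; pred: 9+9-3=15
Step 2: prey: 57+17-17=57; pred: 15+17-6=26
Step 3: prey: 57+17-29=45; pred: 26+29-10=45
Step 4: prey: 45+13-40=18; pred: 45+40-18=67
Step 5: prey: 18+5-24=0; pred: 67+24-26=65
Step 6: prey: 0+0-0=0; pred: 65+0-26=39
Step 7: prey: 0+0-0=0; pred: 39+0-15=24
Step 8: prey: 0+0-0=0; pred: 24+0-9=15
Max prey = 57 at step 1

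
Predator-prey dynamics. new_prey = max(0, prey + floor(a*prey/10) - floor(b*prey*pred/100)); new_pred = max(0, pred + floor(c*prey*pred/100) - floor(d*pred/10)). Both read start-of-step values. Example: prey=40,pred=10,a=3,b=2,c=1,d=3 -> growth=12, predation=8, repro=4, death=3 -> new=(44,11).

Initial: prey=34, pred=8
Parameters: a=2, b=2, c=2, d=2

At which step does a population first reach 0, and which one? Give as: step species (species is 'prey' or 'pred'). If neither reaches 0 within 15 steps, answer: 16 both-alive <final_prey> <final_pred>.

Answer: 16 both-alive 1 8

Derivation:
Step 1: prey: 34+6-5=35; pred: 8+5-1=12
Step 2: prey: 35+7-8=34; pred: 12+8-2=18
Step 3: prey: 34+6-12=28; pred: 18+12-3=27
Step 4: prey: 28+5-15=18; pred: 27+15-5=37
Step 5: prey: 18+3-13=8; pred: 37+13-7=43
Step 6: prey: 8+1-6=3; pred: 43+6-8=41
Step 7: prey: 3+0-2=1; pred: 41+2-8=35
Step 8: prey: 1+0-0=1; pred: 35+0-7=28
Step 9: prey: 1+0-0=1; pred: 28+0-5=23
Step 10: prey: 1+0-0=1; pred: 23+0-4=19
Step 11: prey: 1+0-0=1; pred: 19+0-3=16
Step 12: prey: 1+0-0=1; pred: 16+0-3=13
Step 13: prey: 1+0-0=1; pred: 13+0-2=11
Step 14: prey: 1+0-0=1; pred: 11+0-2=9
Step 15: prey: 1+0-0=1; pred: 9+0-1=8
No extinction within 15 steps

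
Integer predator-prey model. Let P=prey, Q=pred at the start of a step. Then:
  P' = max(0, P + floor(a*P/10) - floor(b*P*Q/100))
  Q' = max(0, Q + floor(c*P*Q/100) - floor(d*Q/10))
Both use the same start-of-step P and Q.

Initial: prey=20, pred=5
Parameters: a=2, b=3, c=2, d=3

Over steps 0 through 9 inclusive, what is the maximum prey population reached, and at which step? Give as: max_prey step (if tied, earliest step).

Answer: 22 2

Derivation:
Step 1: prey: 20+4-3=21; pred: 5+2-1=6
Step 2: prey: 21+4-3=22; pred: 6+2-1=7
Step 3: prey: 22+4-4=22; pred: 7+3-2=8
Step 4: prey: 22+4-5=21; pred: 8+3-2=9
Step 5: prey: 21+4-5=20; pred: 9+3-2=10
Step 6: prey: 20+4-6=18; pred: 10+4-3=11
Step 7: prey: 18+3-5=16; pred: 11+3-3=11
Step 8: prey: 16+3-5=14; pred: 11+3-3=11
Step 9: prey: 14+2-4=12; pred: 11+3-3=11
Max prey = 22 at step 2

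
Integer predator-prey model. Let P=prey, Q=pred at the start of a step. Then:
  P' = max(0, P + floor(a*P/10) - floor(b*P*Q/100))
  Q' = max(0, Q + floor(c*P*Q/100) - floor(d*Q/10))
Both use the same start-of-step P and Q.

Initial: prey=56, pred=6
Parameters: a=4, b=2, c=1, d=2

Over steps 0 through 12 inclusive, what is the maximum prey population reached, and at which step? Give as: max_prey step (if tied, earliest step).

Step 1: prey: 56+22-6=72; pred: 6+3-1=8
Step 2: prey: 72+28-11=89; pred: 8+5-1=12
Step 3: prey: 89+35-21=103; pred: 12+10-2=20
Step 4: prey: 103+41-41=103; pred: 20+20-4=36
Step 5: prey: 103+41-74=70; pred: 36+37-7=66
Step 6: prey: 70+28-92=6; pred: 66+46-13=99
Step 7: prey: 6+2-11=0; pred: 99+5-19=85
Step 8: prey: 0+0-0=0; pred: 85+0-17=68
Step 9: prey: 0+0-0=0; pred: 68+0-13=55
Step 10: prey: 0+0-0=0; pred: 55+0-11=44
Step 11: prey: 0+0-0=0; pred: 44+0-8=36
Step 12: prey: 0+0-0=0; pred: 36+0-7=29
Max prey = 103 at step 3

Answer: 103 3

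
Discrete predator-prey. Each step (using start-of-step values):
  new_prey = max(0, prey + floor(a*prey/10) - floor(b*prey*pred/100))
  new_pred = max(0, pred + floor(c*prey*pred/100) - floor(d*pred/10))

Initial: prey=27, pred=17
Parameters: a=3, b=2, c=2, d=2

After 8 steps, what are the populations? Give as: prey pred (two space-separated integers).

Step 1: prey: 27+8-9=26; pred: 17+9-3=23
Step 2: prey: 26+7-11=22; pred: 23+11-4=30
Step 3: prey: 22+6-13=15; pred: 30+13-6=37
Step 4: prey: 15+4-11=8; pred: 37+11-7=41
Step 5: prey: 8+2-6=4; pred: 41+6-8=39
Step 6: prey: 4+1-3=2; pred: 39+3-7=35
Step 7: prey: 2+0-1=1; pred: 35+1-7=29
Step 8: prey: 1+0-0=1; pred: 29+0-5=24

Answer: 1 24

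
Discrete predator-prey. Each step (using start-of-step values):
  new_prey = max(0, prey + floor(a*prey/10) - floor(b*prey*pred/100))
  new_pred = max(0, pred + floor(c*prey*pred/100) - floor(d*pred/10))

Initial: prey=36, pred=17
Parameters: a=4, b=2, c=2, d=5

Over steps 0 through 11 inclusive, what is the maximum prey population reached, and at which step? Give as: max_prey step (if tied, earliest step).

Answer: 38 1

Derivation:
Step 1: prey: 36+14-12=38; pred: 17+12-8=21
Step 2: prey: 38+15-15=38; pred: 21+15-10=26
Step 3: prey: 38+15-19=34; pred: 26+19-13=32
Step 4: prey: 34+13-21=26; pred: 32+21-16=37
Step 5: prey: 26+10-19=17; pred: 37+19-18=38
Step 6: prey: 17+6-12=11; pred: 38+12-19=31
Step 7: prey: 11+4-6=9; pred: 31+6-15=22
Step 8: prey: 9+3-3=9; pred: 22+3-11=14
Step 9: prey: 9+3-2=10; pred: 14+2-7=9
Step 10: prey: 10+4-1=13; pred: 9+1-4=6
Step 11: prey: 13+5-1=17; pred: 6+1-3=4
Max prey = 38 at step 1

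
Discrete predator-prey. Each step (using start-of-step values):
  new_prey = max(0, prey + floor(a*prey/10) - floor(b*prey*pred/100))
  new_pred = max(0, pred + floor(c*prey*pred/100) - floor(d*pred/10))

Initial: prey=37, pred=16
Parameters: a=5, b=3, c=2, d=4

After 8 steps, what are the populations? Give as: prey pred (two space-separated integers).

Step 1: prey: 37+18-17=38; pred: 16+11-6=21
Step 2: prey: 38+19-23=34; pred: 21+15-8=28
Step 3: prey: 34+17-28=23; pred: 28+19-11=36
Step 4: prey: 23+11-24=10; pred: 36+16-14=38
Step 5: prey: 10+5-11=4; pred: 38+7-15=30
Step 6: prey: 4+2-3=3; pred: 30+2-12=20
Step 7: prey: 3+1-1=3; pred: 20+1-8=13
Step 8: prey: 3+1-1=3; pred: 13+0-5=8

Answer: 3 8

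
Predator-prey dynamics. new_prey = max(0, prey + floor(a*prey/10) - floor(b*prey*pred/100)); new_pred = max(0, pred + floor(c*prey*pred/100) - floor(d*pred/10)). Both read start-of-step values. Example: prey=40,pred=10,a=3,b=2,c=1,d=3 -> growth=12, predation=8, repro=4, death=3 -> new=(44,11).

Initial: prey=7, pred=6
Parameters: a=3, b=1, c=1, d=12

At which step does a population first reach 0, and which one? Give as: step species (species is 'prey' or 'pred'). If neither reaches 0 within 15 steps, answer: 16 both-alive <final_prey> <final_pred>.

Answer: 1 pred

Derivation:
Step 1: prey: 7+2-0=9; pred: 6+0-7=0
First extinction: pred at step 1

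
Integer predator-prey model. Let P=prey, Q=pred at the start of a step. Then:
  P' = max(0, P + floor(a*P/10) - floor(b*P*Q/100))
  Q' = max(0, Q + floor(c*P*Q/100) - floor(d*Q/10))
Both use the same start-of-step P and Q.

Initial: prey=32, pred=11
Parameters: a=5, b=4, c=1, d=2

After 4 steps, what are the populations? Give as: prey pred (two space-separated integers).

Answer: 28 18

Derivation:
Step 1: prey: 32+16-14=34; pred: 11+3-2=12
Step 2: prey: 34+17-16=35; pred: 12+4-2=14
Step 3: prey: 35+17-19=33; pred: 14+4-2=16
Step 4: prey: 33+16-21=28; pred: 16+5-3=18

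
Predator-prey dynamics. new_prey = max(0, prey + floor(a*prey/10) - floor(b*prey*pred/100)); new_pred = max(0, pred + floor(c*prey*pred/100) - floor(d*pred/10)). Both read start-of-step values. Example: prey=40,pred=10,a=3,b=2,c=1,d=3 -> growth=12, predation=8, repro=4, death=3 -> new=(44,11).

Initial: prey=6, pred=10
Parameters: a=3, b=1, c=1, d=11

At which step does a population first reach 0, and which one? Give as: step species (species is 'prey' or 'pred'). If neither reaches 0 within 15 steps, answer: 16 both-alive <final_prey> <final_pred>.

Answer: 1 pred

Derivation:
Step 1: prey: 6+1-0=7; pred: 10+0-11=0
First extinction: pred at step 1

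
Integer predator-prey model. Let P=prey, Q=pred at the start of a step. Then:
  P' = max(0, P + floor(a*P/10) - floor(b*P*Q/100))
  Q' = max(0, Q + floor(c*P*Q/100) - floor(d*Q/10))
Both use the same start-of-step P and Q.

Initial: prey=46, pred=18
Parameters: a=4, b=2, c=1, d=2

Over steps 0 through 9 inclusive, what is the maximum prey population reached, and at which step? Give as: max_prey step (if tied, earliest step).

Answer: 48 1

Derivation:
Step 1: prey: 46+18-16=48; pred: 18+8-3=23
Step 2: prey: 48+19-22=45; pred: 23+11-4=30
Step 3: prey: 45+18-27=36; pred: 30+13-6=37
Step 4: prey: 36+14-26=24; pred: 37+13-7=43
Step 5: prey: 24+9-20=13; pred: 43+10-8=45
Step 6: prey: 13+5-11=7; pred: 45+5-9=41
Step 7: prey: 7+2-5=4; pred: 41+2-8=35
Step 8: prey: 4+1-2=3; pred: 35+1-7=29
Step 9: prey: 3+1-1=3; pred: 29+0-5=24
Max prey = 48 at step 1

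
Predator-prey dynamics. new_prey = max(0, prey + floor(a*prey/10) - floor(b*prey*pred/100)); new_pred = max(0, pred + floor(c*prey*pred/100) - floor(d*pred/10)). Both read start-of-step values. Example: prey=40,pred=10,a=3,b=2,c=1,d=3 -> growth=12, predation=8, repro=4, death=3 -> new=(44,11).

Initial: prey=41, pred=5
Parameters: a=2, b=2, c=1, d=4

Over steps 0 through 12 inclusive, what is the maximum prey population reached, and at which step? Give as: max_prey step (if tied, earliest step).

Step 1: prey: 41+8-4=45; pred: 5+2-2=5
Step 2: prey: 45+9-4=50; pred: 5+2-2=5
Step 3: prey: 50+10-5=55; pred: 5+2-2=5
Step 4: prey: 55+11-5=61; pred: 5+2-2=5
Step 5: prey: 61+12-6=67; pred: 5+3-2=6
Step 6: prey: 67+13-8=72; pred: 6+4-2=8
Step 7: prey: 72+14-11=75; pred: 8+5-3=10
Step 8: prey: 75+15-15=75; pred: 10+7-4=13
Step 9: prey: 75+15-19=71; pred: 13+9-5=17
Step 10: prey: 71+14-24=61; pred: 17+12-6=23
Step 11: prey: 61+12-28=45; pred: 23+14-9=28
Step 12: prey: 45+9-25=29; pred: 28+12-11=29
Max prey = 75 at step 7

Answer: 75 7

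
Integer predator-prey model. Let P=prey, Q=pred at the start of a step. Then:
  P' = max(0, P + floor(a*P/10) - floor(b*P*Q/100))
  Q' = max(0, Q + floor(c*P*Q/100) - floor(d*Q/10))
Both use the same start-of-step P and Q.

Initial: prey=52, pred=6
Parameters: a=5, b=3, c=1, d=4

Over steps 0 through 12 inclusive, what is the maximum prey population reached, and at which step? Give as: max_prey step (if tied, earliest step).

Answer: 118 4

Derivation:
Step 1: prey: 52+26-9=69; pred: 6+3-2=7
Step 2: prey: 69+34-14=89; pred: 7+4-2=9
Step 3: prey: 89+44-24=109; pred: 9+8-3=14
Step 4: prey: 109+54-45=118; pred: 14+15-5=24
Step 5: prey: 118+59-84=93; pred: 24+28-9=43
Step 6: prey: 93+46-119=20; pred: 43+39-17=65
Step 7: prey: 20+10-39=0; pred: 65+13-26=52
Step 8: prey: 0+0-0=0; pred: 52+0-20=32
Step 9: prey: 0+0-0=0; pred: 32+0-12=20
Step 10: prey: 0+0-0=0; pred: 20+0-8=12
Step 11: prey: 0+0-0=0; pred: 12+0-4=8
Step 12: prey: 0+0-0=0; pred: 8+0-3=5
Max prey = 118 at step 4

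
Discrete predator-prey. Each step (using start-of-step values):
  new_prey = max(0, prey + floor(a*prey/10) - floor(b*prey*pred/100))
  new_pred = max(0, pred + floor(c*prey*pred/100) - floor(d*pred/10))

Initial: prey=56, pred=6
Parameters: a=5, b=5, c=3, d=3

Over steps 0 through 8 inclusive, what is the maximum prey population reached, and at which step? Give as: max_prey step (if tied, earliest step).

Step 1: prey: 56+28-16=68; pred: 6+10-1=15
Step 2: prey: 68+34-51=51; pred: 15+30-4=41
Step 3: prey: 51+25-104=0; pred: 41+62-12=91
Step 4: prey: 0+0-0=0; pred: 91+0-27=64
Step 5: prey: 0+0-0=0; pred: 64+0-19=45
Step 6: prey: 0+0-0=0; pred: 45+0-13=32
Step 7: prey: 0+0-0=0; pred: 32+0-9=23
Step 8: prey: 0+0-0=0; pred: 23+0-6=17
Max prey = 68 at step 1

Answer: 68 1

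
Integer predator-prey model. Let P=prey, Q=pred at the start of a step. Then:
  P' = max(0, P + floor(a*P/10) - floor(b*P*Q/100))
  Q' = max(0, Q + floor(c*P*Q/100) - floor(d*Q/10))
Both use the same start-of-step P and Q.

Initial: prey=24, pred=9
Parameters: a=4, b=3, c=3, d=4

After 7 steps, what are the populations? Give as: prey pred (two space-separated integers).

Answer: 1 19

Derivation:
Step 1: prey: 24+9-6=27; pred: 9+6-3=12
Step 2: prey: 27+10-9=28; pred: 12+9-4=17
Step 3: prey: 28+11-14=25; pred: 17+14-6=25
Step 4: prey: 25+10-18=17; pred: 25+18-10=33
Step 5: prey: 17+6-16=7; pred: 33+16-13=36
Step 6: prey: 7+2-7=2; pred: 36+7-14=29
Step 7: prey: 2+0-1=1; pred: 29+1-11=19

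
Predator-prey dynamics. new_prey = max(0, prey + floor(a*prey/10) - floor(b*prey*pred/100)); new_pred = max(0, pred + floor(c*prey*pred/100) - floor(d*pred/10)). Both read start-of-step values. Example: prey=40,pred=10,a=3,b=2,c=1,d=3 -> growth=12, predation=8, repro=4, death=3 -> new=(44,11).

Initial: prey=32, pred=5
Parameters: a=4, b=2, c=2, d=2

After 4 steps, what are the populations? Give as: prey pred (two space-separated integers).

Step 1: prey: 32+12-3=41; pred: 5+3-1=7
Step 2: prey: 41+16-5=52; pred: 7+5-1=11
Step 3: prey: 52+20-11=61; pred: 11+11-2=20
Step 4: prey: 61+24-24=61; pred: 20+24-4=40

Answer: 61 40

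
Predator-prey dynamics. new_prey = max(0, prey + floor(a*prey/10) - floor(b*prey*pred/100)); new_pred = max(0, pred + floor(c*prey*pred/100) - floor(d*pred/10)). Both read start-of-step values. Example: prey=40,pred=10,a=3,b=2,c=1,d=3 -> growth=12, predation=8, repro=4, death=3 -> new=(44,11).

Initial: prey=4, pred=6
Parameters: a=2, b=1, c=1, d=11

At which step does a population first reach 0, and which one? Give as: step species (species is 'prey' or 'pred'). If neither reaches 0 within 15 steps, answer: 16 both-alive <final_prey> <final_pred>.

Answer: 1 pred

Derivation:
Step 1: prey: 4+0-0=4; pred: 6+0-6=0
First extinction: pred at step 1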